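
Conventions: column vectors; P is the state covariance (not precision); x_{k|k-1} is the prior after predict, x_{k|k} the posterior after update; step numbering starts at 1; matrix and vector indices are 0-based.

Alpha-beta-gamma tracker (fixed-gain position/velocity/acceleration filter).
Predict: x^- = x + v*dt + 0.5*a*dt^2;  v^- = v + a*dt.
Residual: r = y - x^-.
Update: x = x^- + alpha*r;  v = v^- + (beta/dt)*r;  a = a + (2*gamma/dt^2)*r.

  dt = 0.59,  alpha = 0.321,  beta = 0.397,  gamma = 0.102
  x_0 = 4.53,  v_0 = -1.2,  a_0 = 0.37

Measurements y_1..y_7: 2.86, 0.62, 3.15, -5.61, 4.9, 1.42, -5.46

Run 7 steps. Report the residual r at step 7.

step 1: x_pred=3.8864  r=-1.0264  x^+=3.5569  v^+=-1.6723  a^+=-0.2315
step 2: x_pred=2.5299  r=-1.9099  x^+=1.9169  v^+=-3.0941  a^+=-1.3508
step 3: x_pred=-0.1438  r=3.2938  x^+=0.9135  v^+=-1.6748  a^+=0.5795
step 4: x_pred=0.0263  r=-5.6363  x^+=-1.7830  v^+=-5.1254  a^+=-2.7236
step 5: x_pred=-5.2810  r=10.1810  x^+=-2.0129  v^+=0.1183  a^+=3.2429
step 6: x_pred=-1.3787  r=2.7987  x^+=-0.4803  v^+=3.9148  a^+=4.8830
step 7: x_pred=2.6793  r=-8.1393  x^+=0.0666  v^+=1.3190  a^+=0.1131

resid = -8.1393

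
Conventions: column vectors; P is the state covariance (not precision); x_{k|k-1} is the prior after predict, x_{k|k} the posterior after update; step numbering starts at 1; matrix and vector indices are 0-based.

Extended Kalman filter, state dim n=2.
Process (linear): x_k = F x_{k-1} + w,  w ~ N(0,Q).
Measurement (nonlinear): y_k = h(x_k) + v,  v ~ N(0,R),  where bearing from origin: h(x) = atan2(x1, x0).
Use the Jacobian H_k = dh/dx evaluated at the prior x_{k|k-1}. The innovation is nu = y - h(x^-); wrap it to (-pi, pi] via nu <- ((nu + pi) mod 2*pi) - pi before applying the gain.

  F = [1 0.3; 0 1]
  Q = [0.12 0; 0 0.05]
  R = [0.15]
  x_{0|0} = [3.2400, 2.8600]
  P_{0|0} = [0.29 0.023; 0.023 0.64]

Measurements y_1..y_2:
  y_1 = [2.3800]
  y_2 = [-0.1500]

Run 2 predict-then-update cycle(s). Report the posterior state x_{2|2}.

step 1: x^-=[4.0980, 2.8600]  P^-=[0.4814 0.2150; 0.2150 0.6900]  H_jac=[-0.1145 0.1641]  S=[0.1668]  K=[-0.1190; 0.5312]  nu=[1.7707]  x^+=[3.8873, 3.8005]  P^+=[0.4790 0.2255; 0.2255 0.6429]
step 2: x^-=[5.0274, 3.8005]  P^-=[0.7922 0.4184; 0.4184 0.6929]  H_jac=[-0.0957 0.1266]  S=[0.1582]  K=[-0.1444; 0.3013]  nu=[-0.7973]  x^+=[5.1425, 3.5603]  P^+=[0.7889 0.4253; 0.4253 0.6786]

x_post = [5.1425, 3.5603]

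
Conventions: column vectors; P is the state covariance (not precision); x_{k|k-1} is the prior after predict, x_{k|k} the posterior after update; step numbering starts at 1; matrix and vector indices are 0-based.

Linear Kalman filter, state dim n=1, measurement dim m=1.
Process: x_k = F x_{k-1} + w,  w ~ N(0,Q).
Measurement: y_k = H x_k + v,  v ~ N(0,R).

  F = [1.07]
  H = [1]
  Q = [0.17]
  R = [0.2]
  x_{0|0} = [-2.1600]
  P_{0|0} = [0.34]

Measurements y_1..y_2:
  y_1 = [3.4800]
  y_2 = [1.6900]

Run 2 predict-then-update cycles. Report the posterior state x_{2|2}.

x_post = [1.8390]

step 1: x^-=[-2.3112]  P^-=[0.5593]  S=[0.7593]  K=[0.7366]  nu=[5.7912]  x^+=[1.9545]  P^+=[0.1473]
step 2: x^-=[2.0913]  P^-=[0.3387]  S=[0.5387]  K=[0.6287]  nu=[-0.4013]  x^+=[1.8390]  P^+=[0.1257]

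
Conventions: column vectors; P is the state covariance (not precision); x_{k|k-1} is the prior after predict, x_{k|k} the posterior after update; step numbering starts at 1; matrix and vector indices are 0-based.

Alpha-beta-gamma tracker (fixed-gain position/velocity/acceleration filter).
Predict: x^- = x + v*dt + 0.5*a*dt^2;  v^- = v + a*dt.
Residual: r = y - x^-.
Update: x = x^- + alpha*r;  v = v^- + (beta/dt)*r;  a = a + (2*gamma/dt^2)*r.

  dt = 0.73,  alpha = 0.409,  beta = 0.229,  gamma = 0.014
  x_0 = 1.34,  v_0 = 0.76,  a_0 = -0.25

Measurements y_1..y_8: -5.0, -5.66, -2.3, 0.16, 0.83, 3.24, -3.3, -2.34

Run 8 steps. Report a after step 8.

a_post = -0.1253

step 1: x_pred=1.8282  r=-6.8282  x^+=-0.9645  v^+=-1.5645  a^+=-0.6088
step 2: x_pred=-2.2688  r=-3.3912  x^+=-3.6558  v^+=-3.0727  a^+=-0.7870
step 3: x_pred=-6.1086  r=3.8086  x^+=-4.5509  v^+=-2.4524  a^+=-0.5868
step 4: x_pred=-6.4975  r=6.6575  x^+=-3.7746  v^+=-0.7924  a^+=-0.2370
step 5: x_pred=-4.4162  r=5.2462  x^+=-2.2705  v^+=0.6803  a^+=0.0386
step 6: x_pred=-1.7636  r=5.0036  x^+=0.2829  v^+=2.2781  a^+=0.3015
step 7: x_pred=2.0262  r=-5.3262  x^+=-0.1522  v^+=0.8274  a^+=0.0217
step 8: x_pred=0.4576  r=-2.7976  x^+=-0.6866  v^+=-0.0344  a^+=-0.1253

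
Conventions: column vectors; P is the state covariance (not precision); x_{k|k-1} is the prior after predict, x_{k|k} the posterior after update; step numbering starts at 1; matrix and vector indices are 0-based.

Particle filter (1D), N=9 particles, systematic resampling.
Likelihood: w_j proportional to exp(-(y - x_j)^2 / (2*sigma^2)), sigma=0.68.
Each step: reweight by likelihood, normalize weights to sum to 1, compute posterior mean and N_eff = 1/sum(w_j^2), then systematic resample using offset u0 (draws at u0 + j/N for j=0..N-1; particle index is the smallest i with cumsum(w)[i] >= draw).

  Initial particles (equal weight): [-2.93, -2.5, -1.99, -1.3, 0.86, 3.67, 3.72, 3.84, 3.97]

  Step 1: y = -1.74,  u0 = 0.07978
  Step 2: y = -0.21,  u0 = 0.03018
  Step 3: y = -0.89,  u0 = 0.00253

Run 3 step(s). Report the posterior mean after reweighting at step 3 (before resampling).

post_mean = -1.3269

step 1: w=[0.0866, 0.2144, 0.3741, 0.3247, 0.0003, 0.0000, 0.0000, 0.0000, 0.0000]  mean=-1.9559  Neff=3.3464  idx=[0, 1, 2, 2, 2, 2, 3, 3, 3]
step 2: w=[0.0003, 0.0036, 0.0337, 0.0337, 0.0337, 0.0337, 0.2871, 0.2871, 0.2871]  mean=-1.3979  Neff=3.9720  idx=[2, 6, 6, 6, 7, 7, 7, 8, 8]
step 3: w=[0.0389, 0.1201, 0.1201, 0.1201, 0.1201, 0.1201, 0.1201, 0.1201, 0.1201]  mean=-1.3269  Neff=8.5491  idx=[0, 1, 2, 3, 4, 5, 6, 7, 8]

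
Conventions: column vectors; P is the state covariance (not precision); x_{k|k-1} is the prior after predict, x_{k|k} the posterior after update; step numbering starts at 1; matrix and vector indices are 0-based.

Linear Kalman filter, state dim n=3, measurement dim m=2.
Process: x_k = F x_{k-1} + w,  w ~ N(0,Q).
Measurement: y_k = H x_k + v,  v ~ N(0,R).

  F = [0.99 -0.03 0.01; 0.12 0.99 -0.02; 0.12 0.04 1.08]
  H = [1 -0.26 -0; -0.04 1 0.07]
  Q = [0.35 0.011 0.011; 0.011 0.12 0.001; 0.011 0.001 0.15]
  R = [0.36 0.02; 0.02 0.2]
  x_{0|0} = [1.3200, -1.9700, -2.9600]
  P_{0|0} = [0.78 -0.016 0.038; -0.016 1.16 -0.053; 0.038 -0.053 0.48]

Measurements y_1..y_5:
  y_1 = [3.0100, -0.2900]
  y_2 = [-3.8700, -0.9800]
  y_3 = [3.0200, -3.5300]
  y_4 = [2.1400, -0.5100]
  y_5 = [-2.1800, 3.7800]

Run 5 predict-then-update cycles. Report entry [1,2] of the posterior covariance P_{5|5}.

step 1: x^-=[1.3363, -1.7327, -3.1172]  P^-=[1.1173 0.0522 0.1493; 0.0522 1.2665 -0.0060; 0.1493 -0.0060 0.7281]  S=[1.5358 -0.2906; -0.2906 1.4660]  K=[0.7491 0.1608; -0.0179 0.8586; 0.1073 0.0479]  nu=[1.2232, 1.7144]  x^+=[2.5283, -0.2826, -2.9039]  P^+=[0.2876 0.0565 0.0300; 0.0565 0.1762 -0.0368; 0.0300 -0.0368 0.7100]
step 2: x^-=[2.4824, 0.0817, -2.8441]  P^-=[0.6294 0.0941 0.0880; 0.0941 0.3119 -0.0317; 0.0880 -0.0317 0.9877]  S=[0.9615 0.0155; 0.0155 0.5053]  K=[0.6270 0.1293; 0.0037 0.6053; 0.0990 0.0641]  nu=[-6.3312, -0.7633]  x^+=[-1.5860, -0.4039, -3.5199]  P^+=[0.2404 0.0464 0.0233; 0.0464 0.1267 -0.0526; 0.0233 -0.0526 0.9761]
step 3: x^-=[-1.5933, -0.5198, -4.0080]  P^-=[0.5835 0.0799 0.0782; 0.0799 0.2610 -0.0591; 0.0782 -0.0591 1.2941]  S=[0.9196 0.0161; 0.0161 0.4532]  K=[0.6099 0.1152; 0.0033 0.5596; 0.1007 0.0590]  nu=[4.4781, -2.7934]  x^+=[0.8161, -2.0682, -3.7218]  P^+=[0.2331 0.0433 0.0179; 0.0433 0.1190 -0.0753; 0.0179 -0.0753 1.2830]
step 4: x^-=[0.8328, -1.8752, -4.0044]  P^-=[0.5766 0.0761 0.0755; 0.0761 0.2537 -0.0914; 0.0755 -0.0914 1.6485]  S=[0.9141 0.0148; 0.0148 0.4434]  K=[0.6073 0.1112; 0.0022 0.5508; 0.1079 0.0436]  nu=[0.8196, 1.6788]  x^+=[1.5173, -0.9487, -3.8427]  P^+=[0.2320 0.0428 0.0129; 0.0428 0.1191 -0.1032; 0.0129 -0.1032 1.6369]
step 5: x^-=[1.4922, -0.6803, -4.0060]  P^-=[0.5754 0.0751 0.0747; 0.0751 0.2549 -0.1296; 0.0747 -0.1296 2.0577]  S=[0.9136 0.0142; 0.0142 0.4414]  K=[0.6067 0.1104; 0.0011 0.5502; 0.1183 0.0221]  nu=[-3.8490, 4.8004]  x^+=[-0.3132, 1.9566, -4.3556]  P^+=[0.2318 0.0430 0.0077; 0.0430 0.1213 -0.1360; 0.0077 -0.1360 2.0446]

P_post[1,2] = -0.1360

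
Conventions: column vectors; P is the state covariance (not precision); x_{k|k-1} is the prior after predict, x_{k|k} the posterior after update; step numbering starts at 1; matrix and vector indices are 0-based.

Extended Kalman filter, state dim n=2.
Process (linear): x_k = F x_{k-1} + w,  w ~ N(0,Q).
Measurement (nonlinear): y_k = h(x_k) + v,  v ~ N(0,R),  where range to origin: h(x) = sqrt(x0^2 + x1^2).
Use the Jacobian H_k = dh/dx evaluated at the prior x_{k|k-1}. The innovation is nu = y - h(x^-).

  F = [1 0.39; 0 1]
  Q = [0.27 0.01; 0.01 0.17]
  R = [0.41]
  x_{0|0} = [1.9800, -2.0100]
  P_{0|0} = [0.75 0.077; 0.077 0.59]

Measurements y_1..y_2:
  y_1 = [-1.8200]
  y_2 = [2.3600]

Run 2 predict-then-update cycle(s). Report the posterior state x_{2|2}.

step 1: x^-=[1.1961, -2.0100]  P^-=[1.1698 0.3171; 0.3171 0.7600]  H_jac=[0.5114 -0.8594]  S=[0.9985]  K=[0.3262; -0.4917]  nu=[-4.1590]  x^+=[-0.1606, 0.0350]  P^+=[1.0635 0.4773; 0.4773 0.5186]
step 2: x^-=[-0.1470, 0.0350]  P^-=[1.7847 0.6895; 0.6895 0.6886]  H_jac=[-0.9728 0.2316]  S=[1.8252]  K=[-0.8637; -0.2801]  nu=[2.2089]  x^+=[-2.0549, -0.5838]  P^+=[0.4231 0.2479; 0.2479 0.5454]

x_post = [-2.0549, -0.5838]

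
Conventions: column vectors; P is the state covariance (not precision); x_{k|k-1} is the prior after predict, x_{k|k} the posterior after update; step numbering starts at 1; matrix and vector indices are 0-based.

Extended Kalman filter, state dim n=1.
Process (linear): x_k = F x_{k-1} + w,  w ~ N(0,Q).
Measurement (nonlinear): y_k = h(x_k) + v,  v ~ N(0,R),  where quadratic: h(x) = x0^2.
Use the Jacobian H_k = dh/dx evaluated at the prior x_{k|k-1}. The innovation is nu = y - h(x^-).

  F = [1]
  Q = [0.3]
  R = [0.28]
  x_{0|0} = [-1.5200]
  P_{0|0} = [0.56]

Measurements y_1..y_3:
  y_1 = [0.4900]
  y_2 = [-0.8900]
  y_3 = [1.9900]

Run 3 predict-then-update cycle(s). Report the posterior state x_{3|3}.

x_post = [-0.9660]

step 1: x^-=[-1.5200]  P^-=[0.8600]  H_jac=[-3.0400]  S=[8.2278]  K=[-0.3178]  nu=[-1.8204]  x^+=[-0.9416]  P^+=[0.0293]
step 2: x^-=[-0.9416]  P^-=[0.3293]  H_jac=[-1.8831]  S=[1.4476]  K=[-0.4283]  nu=[-1.7765]  x^+=[-0.1806]  P^+=[0.0637]
step 3: x^-=[-0.1806]  P^-=[0.3637]  H_jac=[-0.3613]  S=[0.3275]  K=[-0.4012]  nu=[1.9574]  x^+=[-0.9660]  P^+=[0.3110]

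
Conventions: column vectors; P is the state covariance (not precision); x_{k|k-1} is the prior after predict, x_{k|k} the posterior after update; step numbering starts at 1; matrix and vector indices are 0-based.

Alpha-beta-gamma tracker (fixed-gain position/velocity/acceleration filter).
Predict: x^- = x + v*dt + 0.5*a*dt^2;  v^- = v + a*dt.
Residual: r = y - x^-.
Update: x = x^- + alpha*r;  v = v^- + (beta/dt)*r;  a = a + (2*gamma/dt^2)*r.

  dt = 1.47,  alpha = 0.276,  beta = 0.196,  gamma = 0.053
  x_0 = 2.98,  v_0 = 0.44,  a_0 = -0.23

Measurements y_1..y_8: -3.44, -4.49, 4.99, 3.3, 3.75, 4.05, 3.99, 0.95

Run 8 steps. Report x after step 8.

step 1: x_pred=3.3783  r=-6.8183  x^+=1.4964  v^+=-0.8072  a^+=-0.5645
step 2: x_pred=-0.3000  r=-4.1900  x^+=-1.4565  v^+=-2.1956  a^+=-0.7700
step 3: x_pred=-5.5160  r=10.5060  x^+=-2.6163  v^+=-1.9267  a^+=-0.2546
step 4: x_pred=-5.7237  r=9.0237  x^+=-3.2332  v^+=-1.0979  a^+=0.1880
step 5: x_pred=-4.6439  r=8.3939  x^+=-2.3272  v^+=0.2977  a^+=0.5998
step 6: x_pred=-1.2416  r=5.2916  x^+=0.2189  v^+=1.8849  a^+=0.8593
step 7: x_pred=3.9181  r=0.0719  x^+=3.9380  v^+=3.1577  a^+=0.8629
step 8: x_pred=9.5120  r=-8.5620  x^+=7.1489  v^+=3.2845  a^+=0.4429

x_post = 7.1489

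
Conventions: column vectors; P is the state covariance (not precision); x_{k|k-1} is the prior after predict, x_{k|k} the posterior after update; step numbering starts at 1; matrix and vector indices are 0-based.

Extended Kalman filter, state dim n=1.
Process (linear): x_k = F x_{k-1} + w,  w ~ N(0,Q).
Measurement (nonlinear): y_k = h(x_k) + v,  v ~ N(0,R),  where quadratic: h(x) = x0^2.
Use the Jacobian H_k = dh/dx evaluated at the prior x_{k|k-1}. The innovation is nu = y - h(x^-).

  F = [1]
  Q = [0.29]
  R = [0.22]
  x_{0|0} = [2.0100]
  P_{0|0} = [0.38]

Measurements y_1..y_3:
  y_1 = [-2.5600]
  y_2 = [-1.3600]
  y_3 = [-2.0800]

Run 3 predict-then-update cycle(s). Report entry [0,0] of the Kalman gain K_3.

K[0,0] = -0.6765

step 1: x^-=[2.0100]  P^-=[0.6700]  H_jac=[4.0200]  S=[11.0475]  K=[0.2438]  nu=[-6.6001]  x^+=[0.4009]  P^+=[0.0133]
step 2: x^-=[0.4009]  P^-=[0.3033]  H_jac=[0.8018]  S=[0.4150]  K=[0.5861]  nu=[-1.5207]  x^+=[-0.4903]  P^+=[0.1608]
step 3: x^-=[-0.4903]  P^-=[0.4508]  H_jac=[-0.9807]  S=[0.6535]  K=[-0.6765]  nu=[-2.3204]  x^+=[1.0793]  P^+=[0.1518]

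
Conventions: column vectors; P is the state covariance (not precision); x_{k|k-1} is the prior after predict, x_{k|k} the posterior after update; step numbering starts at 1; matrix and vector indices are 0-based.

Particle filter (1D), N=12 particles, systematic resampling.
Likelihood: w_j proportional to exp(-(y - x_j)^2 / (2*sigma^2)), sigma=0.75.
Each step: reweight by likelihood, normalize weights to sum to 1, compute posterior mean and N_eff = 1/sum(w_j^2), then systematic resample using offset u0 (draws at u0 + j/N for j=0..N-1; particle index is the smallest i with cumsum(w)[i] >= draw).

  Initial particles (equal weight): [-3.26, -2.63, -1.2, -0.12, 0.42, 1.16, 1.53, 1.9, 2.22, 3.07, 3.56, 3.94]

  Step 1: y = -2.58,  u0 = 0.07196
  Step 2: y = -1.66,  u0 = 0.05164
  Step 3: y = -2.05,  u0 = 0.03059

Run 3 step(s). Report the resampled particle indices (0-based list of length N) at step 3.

step 1: w=[0.3584, 0.5394, 0.0995, 0.0025, 0.0002, 0.0000, 0.0000, 0.0000, 0.0000, 0.0000, 0.0000, 0.0000]  mean=-2.7067  Neff=2.3291  idx=[0, 0, 0, 0, 1, 1, 1, 1, 1, 1, 2, 2]
step 2: w=[0.0220, 0.0220, 0.0220, 0.0220, 0.0928, 0.0928, 0.0928, 0.0928, 0.0928, 0.0928, 0.1775, 0.1775]  mean=-2.1778  Neff=8.5725  idx=[2, 4, 5, 6, 7, 8, 8, 9, 10, 10, 11, 11]
step 3: w=[0.0360, 0.0980, 0.0980, 0.0980, 0.0980, 0.0980, 0.0980, 0.0980, 0.0695, 0.0695, 0.0695, 0.0695]  mean=-2.2550  Neff=11.3838  idx=[0, 1, 2, 3, 4, 5, 6, 6, 7, 8, 10, 11]

resampled_idx = [0, 1, 2, 3, 4, 5, 6, 6, 7, 8, 10, 11]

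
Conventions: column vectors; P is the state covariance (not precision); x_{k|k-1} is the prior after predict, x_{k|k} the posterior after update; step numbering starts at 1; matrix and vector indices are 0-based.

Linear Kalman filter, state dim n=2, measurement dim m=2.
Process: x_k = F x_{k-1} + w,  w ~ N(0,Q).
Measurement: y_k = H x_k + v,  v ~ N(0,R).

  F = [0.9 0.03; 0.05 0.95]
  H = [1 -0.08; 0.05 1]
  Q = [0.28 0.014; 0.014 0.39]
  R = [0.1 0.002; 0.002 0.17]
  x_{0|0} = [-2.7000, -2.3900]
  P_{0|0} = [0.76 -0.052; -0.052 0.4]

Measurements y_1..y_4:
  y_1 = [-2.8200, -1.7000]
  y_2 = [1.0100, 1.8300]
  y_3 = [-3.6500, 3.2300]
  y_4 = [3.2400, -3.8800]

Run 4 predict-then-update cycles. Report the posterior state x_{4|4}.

x_post = [1.7744, -2.4022]

step 1: x^-=[-2.5017, -2.4055]  P^-=[0.8932 0.0151; 0.0151 0.7480]  S=[0.9955 0.0018; 0.0018 0.9217]  K=[0.8958 0.0630; -0.0465 0.8124]  nu=[-0.5107, 0.8306]  x^+=[-2.9069, -1.7070]  P^+=[0.0903 0.0080; 0.0080 0.1376]
step 2: x^-=[-2.6674, -1.7670]  P^-=[0.3537 0.0288; 0.0288 0.5152]  S=[0.4524 0.0072; 0.0072 0.6890]  K=[0.7758 0.0594; -0.0393 0.7503]  nu=[3.5361, 3.7304]  x^+=[0.2977, 0.8929]  P^+=[0.0783 0.0077; 0.0077 0.1271]
step 3: x^-=[0.2947, 0.8631]  P^-=[0.3440 0.0278; 0.0278 0.5056]  S=[0.4428 0.0064; 0.0064 0.6793]  K=[0.7710 0.0589; -0.0394 0.7468]  nu=[-3.8756, 2.3521]  x^+=[-2.5548, 2.7725]  P^+=[0.0778 0.0077; 0.0077 0.1265]
step 4: x^-=[-2.2162, 2.5062]  P^-=[0.3436 0.0277; 0.0277 0.5051]  S=[0.4424 0.0063; 0.0063 0.6787]  K=[0.7708 0.0589; -0.0395 0.7466]  nu=[5.6567, -6.2754]  x^+=[1.7744, -2.4022]  P^+=[0.0778 0.0077; 0.0077 0.1265]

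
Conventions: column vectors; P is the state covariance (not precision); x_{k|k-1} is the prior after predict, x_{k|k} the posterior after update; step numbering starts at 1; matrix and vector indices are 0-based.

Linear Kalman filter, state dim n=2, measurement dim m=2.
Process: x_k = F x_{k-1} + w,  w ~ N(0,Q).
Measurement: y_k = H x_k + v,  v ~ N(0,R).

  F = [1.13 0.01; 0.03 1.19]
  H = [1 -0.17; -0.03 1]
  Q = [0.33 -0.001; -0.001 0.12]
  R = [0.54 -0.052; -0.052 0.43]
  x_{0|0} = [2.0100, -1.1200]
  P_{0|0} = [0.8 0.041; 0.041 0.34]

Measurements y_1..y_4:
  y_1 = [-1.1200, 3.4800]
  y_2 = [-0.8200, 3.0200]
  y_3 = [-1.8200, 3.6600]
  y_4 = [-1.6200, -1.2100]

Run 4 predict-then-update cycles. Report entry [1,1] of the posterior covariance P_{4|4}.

P_post[1,1] = 0.2158

step 1: x^-=[2.2601, -1.2725]  P^-=[1.3525 0.0853; 0.0853 0.6051]  S=[1.8810 -0.1097; -0.1097 1.0312]  K=[0.7183 0.1198; 0.0249 0.5870]  nu=[-3.5964, 4.8203]  x^+=[0.2542, 1.4673]  P^+=[0.3860 0.0257; 0.0257 0.2519]
step 2: x^-=[0.3019, 1.7537]  P^-=[0.8235 0.0497; 0.0497 0.4789]  S=[1.3605 -0.1082; -0.1082 0.9066]  K=[0.6071 0.1000; 0.0187 0.5288]  nu=[-0.8238, 1.2753]  x^+=[-0.0707, 2.4127]  P^+=[0.3262 0.0212; 0.0212 0.2270]
step 3: x^-=[-0.0557, 2.8689]  P^-=[0.7471 0.0413; 0.0413 0.4433]  S=[1.2858 -0.1083; -0.1083 0.8715]  K=[0.5835 0.0942; 0.0164 0.5093]  nu=[-1.2766, 0.7894]  x^+=[-0.7262, 3.2500]  P^+=[0.3135 0.0196; 0.0196 0.2187]
step 4: x^-=[-0.7881, 3.8458]  P^-=[0.7308 0.0385; 0.0385 0.4314]  S=[1.2701 -0.1085; -0.1085 0.8598]  K=[0.5781 0.0923; 0.0155 0.5024]  nu=[-0.1781, -5.0794]  x^+=[-1.3599, 1.2911]  P^+=[0.3106 0.0189; 0.0189 0.2158]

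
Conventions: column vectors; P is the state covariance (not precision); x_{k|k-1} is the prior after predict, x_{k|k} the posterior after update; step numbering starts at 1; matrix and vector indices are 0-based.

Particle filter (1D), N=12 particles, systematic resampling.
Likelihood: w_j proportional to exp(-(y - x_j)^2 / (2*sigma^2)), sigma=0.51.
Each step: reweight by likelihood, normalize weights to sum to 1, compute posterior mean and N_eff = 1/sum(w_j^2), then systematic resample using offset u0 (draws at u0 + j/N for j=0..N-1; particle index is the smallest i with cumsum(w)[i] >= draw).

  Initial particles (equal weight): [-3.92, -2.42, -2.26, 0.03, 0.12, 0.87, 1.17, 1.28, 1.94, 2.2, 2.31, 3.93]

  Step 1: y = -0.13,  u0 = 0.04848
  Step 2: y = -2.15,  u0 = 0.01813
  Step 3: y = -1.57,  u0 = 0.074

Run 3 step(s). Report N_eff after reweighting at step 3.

N_eff = 11.4894

step 1: w=[0.0000, 0.0000, 0.0001, 0.4652, 0.4334, 0.0715, 0.0190, 0.0107, 0.0001, 0.0000, 0.0000, 0.0000]  mean=0.1641  Neff=2.4400  idx=[3, 3, 3, 3, 3, 3, 4, 4, 4, 4, 4, 5]
step 2: w=[0.1203, 0.1203, 0.1203, 0.1203, 0.1203, 0.1203, 0.0557, 0.0557, 0.0557, 0.0557, 0.0557, 0.0000]  mean=0.0551  Neff=9.7775  idx=[0, 0, 1, 2, 2, 3, 4, 5, 5, 6, 8, 9]
step 3: w=[0.0935, 0.0935, 0.0935, 0.0935, 0.0935, 0.0935, 0.0935, 0.0935, 0.0935, 0.0529, 0.0529, 0.0529]  mean=0.0443  Neff=11.4894  idx=[0, 1, 2, 3, 4, 5, 6, 7, 7, 8, 10, 11]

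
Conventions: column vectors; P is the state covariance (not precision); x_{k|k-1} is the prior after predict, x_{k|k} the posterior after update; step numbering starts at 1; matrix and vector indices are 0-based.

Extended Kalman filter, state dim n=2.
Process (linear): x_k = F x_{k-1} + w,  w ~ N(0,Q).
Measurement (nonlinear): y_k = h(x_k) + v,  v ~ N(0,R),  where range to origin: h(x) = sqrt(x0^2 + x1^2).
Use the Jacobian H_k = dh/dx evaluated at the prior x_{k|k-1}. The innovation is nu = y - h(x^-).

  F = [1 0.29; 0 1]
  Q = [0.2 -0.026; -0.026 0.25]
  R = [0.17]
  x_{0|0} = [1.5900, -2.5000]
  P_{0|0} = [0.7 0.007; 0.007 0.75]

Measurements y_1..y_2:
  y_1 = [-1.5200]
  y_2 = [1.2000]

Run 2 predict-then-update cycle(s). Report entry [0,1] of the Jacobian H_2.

step 1: x^-=[0.8650, -2.5000]  P^-=[0.9671 0.1985; 0.1985 1.0000]  H_jac=[0.3270 -0.9450]  S=[1.0438]  K=[0.1232; -0.8432]  nu=[-4.1654]  x^+=[0.3516, 1.0122]  P^+=[0.9513 0.3070; 0.3070 0.2579]
step 2: x^-=[0.6452, 1.0122]  P^-=[1.3510 0.3558; 0.3558 0.5079]  H_jac=[0.5375 0.8433]  S=[1.2440]  K=[0.8249; 0.4980]  nu=[-0.0003]  x^+=[0.6449, 1.0120]  P^+=[0.5045 -0.1553; -0.1553 0.1994]

H_jac[0,1] = 0.8433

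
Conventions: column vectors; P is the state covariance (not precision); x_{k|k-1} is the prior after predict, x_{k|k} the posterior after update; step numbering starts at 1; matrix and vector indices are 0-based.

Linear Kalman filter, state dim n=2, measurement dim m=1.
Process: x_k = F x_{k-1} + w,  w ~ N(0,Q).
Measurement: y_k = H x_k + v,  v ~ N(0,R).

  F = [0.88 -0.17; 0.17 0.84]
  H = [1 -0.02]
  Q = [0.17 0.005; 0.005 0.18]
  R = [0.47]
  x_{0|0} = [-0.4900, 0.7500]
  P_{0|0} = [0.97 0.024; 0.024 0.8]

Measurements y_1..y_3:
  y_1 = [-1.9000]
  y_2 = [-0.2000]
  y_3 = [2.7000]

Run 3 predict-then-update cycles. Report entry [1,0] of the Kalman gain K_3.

step 1: x^-=[-0.5587, 0.5467]  P^-=[0.9371 0.0529; 0.0529 0.7794]  S=[1.4053]  K=[0.6661; 0.0266]  nu=[-1.3304]  x^+=[-1.4448, 0.5114]  P^+=[0.3136 0.0281; 0.0281 0.7784]
step 2: x^-=[-1.3584, 0.1839]  P^-=[0.4270 -0.0393; -0.0393 0.7463]  S=[0.8988]  K=[0.4759; -0.0603]  nu=[1.1621]  x^+=[-0.8054, 0.1138]  P^+=[0.2234 -0.0135; -0.0135 0.7430]
step 3: x^-=[-0.7281, -0.0413]  P^-=[0.3685 -0.0773; -0.0773 0.7069]  S=[0.8419]  K=[0.4396; -0.1086]  nu=[3.4272]  x^+=[0.7784, -0.4134]  P^+=[0.2059 -0.0371; -0.0371 0.6970]

K[1,0] = -0.1086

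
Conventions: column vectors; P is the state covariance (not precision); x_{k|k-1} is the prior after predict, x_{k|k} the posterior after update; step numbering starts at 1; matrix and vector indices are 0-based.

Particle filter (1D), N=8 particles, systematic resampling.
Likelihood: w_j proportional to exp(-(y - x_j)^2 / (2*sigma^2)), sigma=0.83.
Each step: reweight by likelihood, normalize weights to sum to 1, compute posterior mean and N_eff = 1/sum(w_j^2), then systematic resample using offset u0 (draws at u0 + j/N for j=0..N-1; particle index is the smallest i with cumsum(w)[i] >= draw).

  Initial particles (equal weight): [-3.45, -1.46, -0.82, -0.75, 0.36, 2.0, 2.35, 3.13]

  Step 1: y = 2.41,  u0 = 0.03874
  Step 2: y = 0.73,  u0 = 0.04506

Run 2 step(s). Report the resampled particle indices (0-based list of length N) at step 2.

step 1: w=[0.0000, 0.0000, 0.0002, 0.0003, 0.0181, 0.3382, 0.3810, 0.2622]  mean=2.3987  Neff=3.0429  idx=[5, 5, 5, 6, 6, 6, 7, 7]
step 2: w=[0.2203, 0.2203, 0.2203, 0.1057, 0.1057, 0.1057, 0.0109, 0.0109]  mean=2.1356  Neff=5.5729  idx=[0, 0, 1, 1, 2, 3, 4, 5]

resampled_idx = [0, 0, 1, 1, 2, 3, 4, 5]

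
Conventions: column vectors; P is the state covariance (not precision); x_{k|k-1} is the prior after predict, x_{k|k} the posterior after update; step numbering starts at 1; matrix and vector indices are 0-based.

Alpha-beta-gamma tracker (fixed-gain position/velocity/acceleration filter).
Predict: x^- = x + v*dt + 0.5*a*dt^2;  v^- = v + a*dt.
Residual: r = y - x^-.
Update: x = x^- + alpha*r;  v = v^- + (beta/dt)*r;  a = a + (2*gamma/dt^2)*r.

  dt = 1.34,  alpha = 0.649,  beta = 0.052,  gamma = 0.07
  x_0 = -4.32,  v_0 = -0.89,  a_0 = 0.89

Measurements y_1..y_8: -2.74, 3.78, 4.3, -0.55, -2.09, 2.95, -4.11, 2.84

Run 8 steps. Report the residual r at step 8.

step 1: x_pred=-4.7136  r=1.9736  x^+=-3.4327  v^+=0.3792  a^+=1.0439
step 2: x_pred=-1.9874  r=5.7674  x^+=1.7556  v^+=2.0018  a^+=1.4936
step 3: x_pred=5.7789  r=-1.4789  x^+=4.8191  v^+=3.9458  a^+=1.3782
step 4: x_pred=11.3438  r=-11.8938  x^+=3.6247  v^+=5.3310  a^+=0.4509
step 5: x_pred=11.1731  r=-13.2631  x^+=2.5654  v^+=5.4206  a^+=-0.5832
step 6: x_pred=9.3053  r=-6.3553  x^+=5.1807  v^+=4.3924  a^+=-1.0787
step 7: x_pred=10.0981  r=-14.2081  x^+=0.8770  v^+=2.3956  a^+=-2.1865
step 8: x_pred=2.1241  r=0.7159  x^+=2.5887  v^+=-0.5065  a^+=-2.1307

resid = 0.7159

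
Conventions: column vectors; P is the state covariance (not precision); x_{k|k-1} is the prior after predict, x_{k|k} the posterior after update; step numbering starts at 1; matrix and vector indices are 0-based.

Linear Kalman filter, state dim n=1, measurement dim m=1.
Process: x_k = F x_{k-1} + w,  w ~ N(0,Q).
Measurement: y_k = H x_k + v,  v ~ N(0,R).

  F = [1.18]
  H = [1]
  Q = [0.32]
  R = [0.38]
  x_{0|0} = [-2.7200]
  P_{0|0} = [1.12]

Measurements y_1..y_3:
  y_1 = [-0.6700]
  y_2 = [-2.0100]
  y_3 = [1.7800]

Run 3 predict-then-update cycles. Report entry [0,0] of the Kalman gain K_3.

step 1: x^-=[-3.2096]  P^-=[1.8795]  S=[2.2595]  K=[0.8318]  nu=[2.5396]  x^+=[-1.0971]  P^+=[0.3161]
step 2: x^-=[-1.2946]  P^-=[0.7601]  S=[1.1401]  K=[0.6667]  nu=[-0.7154]  x^+=[-1.7716]  P^+=[0.2533]
step 3: x^-=[-2.0904]  P^-=[0.6728]  S=[1.0528]  K=[0.6390]  nu=[3.8704]  x^+=[0.3829]  P^+=[0.2428]

K[0,0] = 0.6390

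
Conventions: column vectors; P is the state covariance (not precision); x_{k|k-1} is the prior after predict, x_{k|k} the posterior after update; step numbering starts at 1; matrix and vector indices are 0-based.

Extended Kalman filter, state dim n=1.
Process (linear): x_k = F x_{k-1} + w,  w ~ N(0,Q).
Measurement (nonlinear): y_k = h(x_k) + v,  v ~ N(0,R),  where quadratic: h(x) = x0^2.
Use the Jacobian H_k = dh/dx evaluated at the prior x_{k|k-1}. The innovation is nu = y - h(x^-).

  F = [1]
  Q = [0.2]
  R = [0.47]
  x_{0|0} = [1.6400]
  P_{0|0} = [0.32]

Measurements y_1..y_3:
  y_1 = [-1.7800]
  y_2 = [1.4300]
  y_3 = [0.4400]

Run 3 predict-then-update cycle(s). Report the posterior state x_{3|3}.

step 1: x^-=[1.6400]  P^-=[0.5200]  H_jac=[3.2800]  S=[6.0644]  K=[0.2812]  nu=[-4.4696]  x^+=[0.3829]  P^+=[0.0403]
step 2: x^-=[0.3829]  P^-=[0.2403]  H_jac=[0.7659]  S=[0.6109]  K=[0.3012]  nu=[1.2834]  x^+=[0.7695]  P^+=[0.1849]
step 3: x^-=[0.7695]  P^-=[0.3849]  H_jac=[1.5390]  S=[1.3816]  K=[0.4287]  nu=[-0.1522]  x^+=[0.7043]  P^+=[0.1309]

x_post = [0.7043]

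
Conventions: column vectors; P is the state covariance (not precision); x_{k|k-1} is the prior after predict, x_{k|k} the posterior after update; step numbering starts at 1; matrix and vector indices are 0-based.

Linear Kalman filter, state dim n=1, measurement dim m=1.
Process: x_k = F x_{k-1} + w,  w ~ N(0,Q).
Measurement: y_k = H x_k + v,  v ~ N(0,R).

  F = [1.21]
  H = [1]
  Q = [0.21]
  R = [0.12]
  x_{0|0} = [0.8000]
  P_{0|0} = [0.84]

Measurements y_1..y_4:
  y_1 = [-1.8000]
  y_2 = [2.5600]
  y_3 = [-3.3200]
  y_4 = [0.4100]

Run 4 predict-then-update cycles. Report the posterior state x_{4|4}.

x_post = [-0.3277]

step 1: x^-=[0.9680]  P^-=[1.4398]  S=[1.5598]  K=[0.9231]  nu=[-2.7680]  x^+=[-1.5871]  P^+=[0.1108]
step 2: x^-=[-1.9203]  P^-=[0.3722]  S=[0.4922]  K=[0.7562]  nu=[4.4803]  x^+=[1.4676]  P^+=[0.0907]
step 3: x^-=[1.7758]  P^-=[0.3429]  S=[0.4629]  K=[0.7407]  nu=[-5.0958]  x^+=[-1.9989]  P^+=[0.0889]
step 4: x^-=[-2.4186]  P^-=[0.3401]  S=[0.4601]  K=[0.7392]  nu=[2.8286]  x^+=[-0.3277]  P^+=[0.0887]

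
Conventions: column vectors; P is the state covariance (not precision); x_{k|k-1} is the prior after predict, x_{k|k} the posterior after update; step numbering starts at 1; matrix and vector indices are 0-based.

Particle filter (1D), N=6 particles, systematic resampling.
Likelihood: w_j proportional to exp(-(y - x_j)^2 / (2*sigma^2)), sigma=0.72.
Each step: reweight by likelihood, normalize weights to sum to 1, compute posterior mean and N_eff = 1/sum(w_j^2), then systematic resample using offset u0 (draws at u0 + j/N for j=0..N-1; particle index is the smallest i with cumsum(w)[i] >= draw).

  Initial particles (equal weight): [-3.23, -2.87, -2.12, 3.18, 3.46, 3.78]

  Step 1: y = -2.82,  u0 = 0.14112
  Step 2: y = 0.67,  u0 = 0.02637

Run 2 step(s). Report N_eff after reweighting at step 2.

step 1: w=[0.3441, 0.4037, 0.2522, 0.0000, 0.0000, 0.0000]  mean=-2.8047  Neff=2.8988  idx=[0, 0, 1, 1, 2, 2]
step 2: w=[0.0004, 0.0004, 0.0051, 0.0051, 0.4945, 0.4945]  mean=-2.1285  Neff=2.0442  idx=[4, 4, 4, 5, 5, 5]

N_eff = 2.0442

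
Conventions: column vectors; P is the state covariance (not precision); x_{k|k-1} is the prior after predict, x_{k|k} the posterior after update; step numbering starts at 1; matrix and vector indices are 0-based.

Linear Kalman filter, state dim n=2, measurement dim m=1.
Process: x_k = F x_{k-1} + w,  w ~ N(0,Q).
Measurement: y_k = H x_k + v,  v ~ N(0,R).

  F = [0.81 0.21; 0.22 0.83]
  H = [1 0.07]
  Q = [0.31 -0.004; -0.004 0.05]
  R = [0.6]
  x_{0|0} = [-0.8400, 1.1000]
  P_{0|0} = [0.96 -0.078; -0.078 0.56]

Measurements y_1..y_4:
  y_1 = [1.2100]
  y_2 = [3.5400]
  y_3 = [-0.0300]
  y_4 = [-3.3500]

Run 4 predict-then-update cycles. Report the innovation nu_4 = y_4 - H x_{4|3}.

innov = [-4.4800]

step 1: x^-=[-0.4494, 0.7282]  P^-=[0.9380 0.2086; 0.2086 0.4538]  S=[1.5694]  K=[0.6070; 0.1532]  nu=[1.6084]  x^+=[0.5269, 0.9746]  P^+=[0.3598 0.0627; 0.0627 0.4169]
step 2: x^-=[0.6314, 0.9248]  P^-=[0.5858 0.1779; 0.1779 0.3775]  S=[1.2125]  K=[0.4934; 0.1685]  nu=[2.8438]  x^+=[2.0345, 1.4039]  P^+=[0.2906 0.0771; 0.0771 0.3431]
step 3: x^-=[1.9428, 1.6128]  P^-=[0.5420 0.1630; 0.1630 0.3286]  S=[1.1665]  K=[0.4745; 0.1594]  nu=[-2.0857]  x^+=[0.9532, 1.2803]  P^+=[0.2794 0.0747; 0.0747 0.2989]
step 4: x^-=[1.0410, 1.2724]  P^-=[0.5320 0.1516; 0.1516 0.2968]  S=[1.1546]  K=[0.4699; 0.1493]  nu=[-4.4800]  x^+=[-1.0642, 0.6036]  P^+=[0.2770 0.0706; 0.0706 0.2710]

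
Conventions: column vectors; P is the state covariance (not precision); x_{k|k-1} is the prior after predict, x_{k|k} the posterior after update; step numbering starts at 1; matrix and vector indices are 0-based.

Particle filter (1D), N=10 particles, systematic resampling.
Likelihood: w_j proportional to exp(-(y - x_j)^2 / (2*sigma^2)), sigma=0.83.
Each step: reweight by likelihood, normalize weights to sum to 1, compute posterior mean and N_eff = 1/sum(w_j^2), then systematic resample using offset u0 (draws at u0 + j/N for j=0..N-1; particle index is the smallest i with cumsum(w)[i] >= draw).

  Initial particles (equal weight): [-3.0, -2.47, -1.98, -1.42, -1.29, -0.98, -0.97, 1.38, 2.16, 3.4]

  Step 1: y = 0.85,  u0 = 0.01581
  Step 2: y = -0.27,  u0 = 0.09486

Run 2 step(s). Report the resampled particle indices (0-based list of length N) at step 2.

step 1: w=[0.0000, 0.0002, 0.0022, 0.0175, 0.0266, 0.0650, 0.0667, 0.6025, 0.2126, 0.0066]  mean=1.1203  Neff=2.3929  idx=[3, 6, 7, 7, 7, 7, 7, 7, 8, 8]
step 2: w=[0.1971, 0.3606, 0.0713, 0.0713, 0.0713, 0.0713, 0.0713, 0.0713, 0.0071, 0.0071]  mean=-0.0083  Neff=5.0111  idx=[0, 0, 1, 1, 1, 2, 3, 5, 6, 9]

resampled_idx = [0, 0, 1, 1, 1, 2, 3, 5, 6, 9]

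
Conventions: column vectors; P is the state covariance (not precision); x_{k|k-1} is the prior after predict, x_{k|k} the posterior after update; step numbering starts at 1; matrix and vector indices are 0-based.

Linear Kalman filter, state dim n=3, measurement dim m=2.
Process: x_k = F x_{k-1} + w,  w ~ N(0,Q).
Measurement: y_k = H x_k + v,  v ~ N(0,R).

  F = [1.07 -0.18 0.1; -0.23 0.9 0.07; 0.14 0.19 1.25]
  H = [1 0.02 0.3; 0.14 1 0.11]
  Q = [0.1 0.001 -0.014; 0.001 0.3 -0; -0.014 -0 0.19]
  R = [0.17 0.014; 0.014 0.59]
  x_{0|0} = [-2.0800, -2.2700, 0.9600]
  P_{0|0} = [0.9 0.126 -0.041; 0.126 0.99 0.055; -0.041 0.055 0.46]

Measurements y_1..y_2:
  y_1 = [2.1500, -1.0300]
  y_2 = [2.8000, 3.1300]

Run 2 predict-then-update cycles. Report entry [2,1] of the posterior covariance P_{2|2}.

step 1: x^-=[-1.7210, -1.4974, 0.4775]  P^-=[1.1078 -0.2490 0.1002; -0.2490 1.1079 0.2649; 0.1002 0.2649 0.9806]  S=[1.4198 0.0692; 0.0692 1.7231]  K=[0.8018 -0.0803; -0.1352 0.6451; 0.2711 0.2136]  nu=[3.7577, 0.6558]  x^+=[1.2393, -1.5825, 1.6361]  P^+=[0.1928 -0.0423 -0.1892; -0.0423 0.3770 0.0694; -0.1892 0.0694 0.7897]
step 2: x^-=[1.7745, -1.5947, 1.9180]  P^-=[0.3142 -0.1490 -0.1769; -0.1490 0.6518 0.2555; -0.1769 0.2555 1.4057]  S=[0.5019 0.0184; 0.0184 1.2740]  K=[0.5181 -0.1051; -0.1371 0.5193; 0.4872 0.2954]  nu=[0.4820, 4.2653]  x^+=[1.5758, 0.5540, 3.4130]  P^+=[0.1673 -0.0490 -0.2659; -0.0490 0.3014 0.0896; -0.2659 0.0896 1.1701]

P_post[2,1] = 0.0896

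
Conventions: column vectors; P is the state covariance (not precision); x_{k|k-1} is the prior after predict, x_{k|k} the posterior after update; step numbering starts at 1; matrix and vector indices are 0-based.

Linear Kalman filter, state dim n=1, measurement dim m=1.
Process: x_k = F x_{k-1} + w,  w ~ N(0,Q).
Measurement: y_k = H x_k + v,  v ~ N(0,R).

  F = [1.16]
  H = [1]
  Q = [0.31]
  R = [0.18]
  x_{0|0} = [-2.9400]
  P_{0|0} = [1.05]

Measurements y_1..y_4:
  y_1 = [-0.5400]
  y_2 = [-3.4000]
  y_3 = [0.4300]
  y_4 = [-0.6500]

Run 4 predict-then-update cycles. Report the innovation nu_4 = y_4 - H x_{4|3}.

innov = [-0.0125]

step 1: x^-=[-3.4104]  P^-=[1.7229]  S=[1.9029]  K=[0.9054]  nu=[2.8704]  x^+=[-0.8115]  P^+=[0.1630]
step 2: x^-=[-0.9414]  P^-=[0.5293]  S=[0.7093]  K=[0.7462]  nu=[-2.4586]  x^+=[-2.7761]  P^+=[0.1343]
step 3: x^-=[-3.2202]  P^-=[0.4907]  S=[0.6707]  K=[0.7316]  nu=[3.6502]  x^+=[-0.5496]  P^+=[0.1317]
step 4: x^-=[-0.6375]  P^-=[0.4872]  S=[0.6672]  K=[0.7302]  nu=[-0.0125]  x^+=[-0.6466]  P^+=[0.1314]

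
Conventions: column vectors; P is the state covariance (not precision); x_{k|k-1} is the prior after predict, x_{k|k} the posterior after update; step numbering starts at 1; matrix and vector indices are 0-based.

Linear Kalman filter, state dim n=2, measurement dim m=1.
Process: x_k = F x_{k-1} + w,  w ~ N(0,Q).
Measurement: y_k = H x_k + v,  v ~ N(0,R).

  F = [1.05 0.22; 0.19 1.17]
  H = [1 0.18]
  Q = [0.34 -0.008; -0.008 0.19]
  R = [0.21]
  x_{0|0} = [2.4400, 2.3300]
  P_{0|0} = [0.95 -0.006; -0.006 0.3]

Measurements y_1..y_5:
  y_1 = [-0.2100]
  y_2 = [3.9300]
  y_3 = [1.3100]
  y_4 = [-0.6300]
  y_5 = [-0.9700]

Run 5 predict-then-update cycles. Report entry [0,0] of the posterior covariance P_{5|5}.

P_post[0,0] = 0.1636

step 1: x^-=[3.0746, 3.1897]  P^-=[1.3991 0.2511; 0.2511 0.6323]  S=[1.7200]  K=[0.8397; 0.2122]  nu=[-3.8587]  x^+=[-0.1657, 2.3710]  P^+=[0.1863 -0.0553; -0.0553 0.5549]
step 2: x^-=[0.3477, 2.7426]  P^-=[0.5467 0.1017; 0.1017 0.9317]  S=[0.8235]  K=[0.6861; 0.3272]  nu=[3.0887]  x^+=[2.4668, 3.7531]  P^+=[0.1590 -0.0831; -0.0831 0.8435]
step 3: x^-=[3.4158, 4.8598]  P^-=[0.5178 0.1353; 0.1353 1.3135]  S=[0.8190]  K=[0.6619; 0.4538]  nu=[-2.9806]  x^+=[1.4430, 3.5072]  P^+=[0.1589 -0.1108; -0.1108 1.1448]
step 4: x^-=[2.2867, 4.3775]  P^-=[0.5195 0.1777; 0.1777 1.7136]  S=[0.8490]  K=[0.6496; 0.5726]  nu=[-3.7046]  x^+=[-0.1197, 2.2561]  P^+=[0.1613 -0.1381; -0.1381 1.4353]
step 5: x^-=[0.3707, 2.6169]  P^-=[0.5235 0.2182; 0.2182 2.0992]  S=[0.8800]  K=[0.6395; 0.6773]  nu=[-1.8117]  x^+=[-0.7879, 1.3899]  P^+=[0.1636 -0.1630; -0.1630 1.6955]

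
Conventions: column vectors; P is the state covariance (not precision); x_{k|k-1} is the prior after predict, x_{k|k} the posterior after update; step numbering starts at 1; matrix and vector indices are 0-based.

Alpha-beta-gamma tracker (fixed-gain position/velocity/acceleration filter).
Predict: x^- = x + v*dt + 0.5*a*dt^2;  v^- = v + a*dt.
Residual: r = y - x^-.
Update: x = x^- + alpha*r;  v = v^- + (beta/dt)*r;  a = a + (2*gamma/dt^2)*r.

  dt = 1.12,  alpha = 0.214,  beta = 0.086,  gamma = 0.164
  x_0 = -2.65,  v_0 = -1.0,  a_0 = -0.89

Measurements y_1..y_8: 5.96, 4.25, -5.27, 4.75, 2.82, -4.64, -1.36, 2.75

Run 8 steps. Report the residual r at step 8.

resid = 10.3590

step 1: x_pred=-4.3282  r=10.2882  x^+=-2.1265  v^+=-1.2068  a^+=1.8002
step 2: x_pred=-2.3491  r=6.5991  x^+=-0.9369  v^+=1.3161  a^+=3.5257
step 3: x_pred=2.7484  r=-8.0184  x^+=1.0325  v^+=4.6491  a^+=1.4290
step 4: x_pred=7.1358  r=-2.3858  x^+=6.6253  v^+=6.0665  a^+=0.8052
step 5: x_pred=13.9247  r=-11.1047  x^+=11.5483  v^+=6.1156  a^+=-2.0985
step 6: x_pred=17.0816  r=-21.7216  x^+=12.4332  v^+=2.0974  a^+=-7.7782
step 7: x_pred=9.9038  r=-11.2638  x^+=7.4933  v^+=-7.4791  a^+=-10.7235
step 8: x_pred=-7.6090  r=10.3590  x^+=-5.3922  v^+=-18.6940  a^+=-8.0148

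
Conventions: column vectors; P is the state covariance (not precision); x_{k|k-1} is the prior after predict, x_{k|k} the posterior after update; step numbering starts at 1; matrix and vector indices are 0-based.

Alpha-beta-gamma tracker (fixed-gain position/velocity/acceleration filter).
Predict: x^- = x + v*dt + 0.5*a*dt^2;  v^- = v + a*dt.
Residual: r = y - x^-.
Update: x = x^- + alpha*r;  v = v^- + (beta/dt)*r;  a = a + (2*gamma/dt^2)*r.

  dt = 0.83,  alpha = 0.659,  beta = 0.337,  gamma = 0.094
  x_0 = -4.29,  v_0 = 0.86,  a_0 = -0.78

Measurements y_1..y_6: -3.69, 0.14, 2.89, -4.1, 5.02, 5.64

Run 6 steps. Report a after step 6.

step 1: x_pred=-3.8449  r=0.1549  x^+=-3.7428  v^+=0.2755  a^+=-0.7377
step 2: x_pred=-3.7683  r=3.9083  x^+=-1.1927  v^+=1.2500  a^+=0.3288
step 3: x_pred=-0.0419  r=2.9319  x^+=1.8902  v^+=2.7134  a^+=1.1290
step 4: x_pred=4.5312  r=-8.6312  x^+=-1.1568  v^+=0.1459  a^+=-1.2265
step 5: x_pred=-1.4581  r=6.4781  x^+=2.8110  v^+=1.7582  a^+=0.5414
step 6: x_pred=4.4568  r=1.1832  x^+=5.2365  v^+=2.6880  a^+=0.8643

a_post = 0.8643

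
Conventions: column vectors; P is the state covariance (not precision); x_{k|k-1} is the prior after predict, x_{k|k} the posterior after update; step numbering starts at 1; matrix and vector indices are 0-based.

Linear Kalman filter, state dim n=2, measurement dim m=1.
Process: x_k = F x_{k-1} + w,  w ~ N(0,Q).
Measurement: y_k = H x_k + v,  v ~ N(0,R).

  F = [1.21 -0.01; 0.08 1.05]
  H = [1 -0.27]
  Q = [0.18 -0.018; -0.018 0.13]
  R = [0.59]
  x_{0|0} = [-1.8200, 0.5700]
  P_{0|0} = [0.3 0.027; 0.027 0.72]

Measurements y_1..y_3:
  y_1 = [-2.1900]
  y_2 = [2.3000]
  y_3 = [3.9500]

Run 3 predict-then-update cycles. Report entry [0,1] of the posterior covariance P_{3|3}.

step 1: x^-=[-2.2079, 0.4529]  P^-=[0.6186 0.0378; 0.0378 0.9303]  S=[1.2561]  K=[0.4844; -0.1699]  nu=[0.1402]  x^+=[-2.1400, 0.4291]  P^+=[0.3239 0.1411; 0.1411 0.8940]
step 2: x^-=[-2.5937, 0.2793]  P^-=[0.6509 0.1832; 0.1832 1.1414]  S=[1.2252]  K=[0.4909; -0.1020]  nu=[4.9691]  x^+=[-0.1544, -0.2277]  P^+=[0.3557 0.2445; 0.2445 1.1287]
step 3: x^-=[-0.1845, -0.2514]  P^-=[0.6949 0.3151; 0.3151 1.4177]  S=[1.2181]  K=[0.5006; -0.0556]  nu=[4.0666]  x^+=[1.8514, -0.4775]  P^+=[0.3896 0.3490; 0.3490 1.4139]

P_post[0,1] = 0.3490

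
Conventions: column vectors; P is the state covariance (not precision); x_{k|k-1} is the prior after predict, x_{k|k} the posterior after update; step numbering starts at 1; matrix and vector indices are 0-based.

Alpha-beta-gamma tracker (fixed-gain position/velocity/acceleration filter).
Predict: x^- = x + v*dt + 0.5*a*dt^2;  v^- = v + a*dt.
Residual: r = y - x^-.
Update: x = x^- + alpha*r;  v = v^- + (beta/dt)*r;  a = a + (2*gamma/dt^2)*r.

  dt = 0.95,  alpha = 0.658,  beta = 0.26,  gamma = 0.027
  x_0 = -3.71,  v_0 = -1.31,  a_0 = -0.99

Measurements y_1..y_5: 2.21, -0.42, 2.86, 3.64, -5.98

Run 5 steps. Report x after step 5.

step 1: x_pred=-5.4012  r=7.6112  x^+=-0.3930  v^+=-0.1674  a^+=-0.5346
step 2: x_pred=-0.7933  r=0.3733  x^+=-0.5477  v^+=-0.5731  a^+=-0.5123
step 3: x_pred=-1.3233  r=4.1833  x^+=1.4293  v^+=0.0851  a^+=-0.2620
step 4: x_pred=1.3920  r=2.2480  x^+=2.8712  v^+=0.4515  a^+=-0.1274
step 5: x_pred=3.2426  r=-9.2226  x^+=-2.8259  v^+=-2.1936  a^+=-0.6793

x_post = -2.8259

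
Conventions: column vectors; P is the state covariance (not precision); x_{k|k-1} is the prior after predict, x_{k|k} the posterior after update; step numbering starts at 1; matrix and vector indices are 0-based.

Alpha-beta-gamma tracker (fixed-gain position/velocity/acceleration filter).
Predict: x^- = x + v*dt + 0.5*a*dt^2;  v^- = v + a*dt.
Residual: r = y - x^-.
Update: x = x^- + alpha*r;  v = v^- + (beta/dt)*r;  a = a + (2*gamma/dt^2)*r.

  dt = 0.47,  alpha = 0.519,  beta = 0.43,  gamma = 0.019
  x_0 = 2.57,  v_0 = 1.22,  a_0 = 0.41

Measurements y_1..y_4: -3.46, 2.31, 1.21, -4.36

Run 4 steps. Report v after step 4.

v_post = -3.8319

step 1: x_pred=3.1887  r=-6.6487  x^+=-0.2620  v^+=-4.6701  a^+=-0.7337
step 2: x_pred=-2.5380  r=4.8480  x^+=-0.0219  v^+=-0.5796  a^+=0.1002
step 3: x_pred=-0.2832  r=1.4932  x^+=0.4918  v^+=0.8337  a^+=0.3571
step 4: x_pred=0.9230  r=-5.2830  x^+=-1.8189  v^+=-3.8319  a^+=-0.5517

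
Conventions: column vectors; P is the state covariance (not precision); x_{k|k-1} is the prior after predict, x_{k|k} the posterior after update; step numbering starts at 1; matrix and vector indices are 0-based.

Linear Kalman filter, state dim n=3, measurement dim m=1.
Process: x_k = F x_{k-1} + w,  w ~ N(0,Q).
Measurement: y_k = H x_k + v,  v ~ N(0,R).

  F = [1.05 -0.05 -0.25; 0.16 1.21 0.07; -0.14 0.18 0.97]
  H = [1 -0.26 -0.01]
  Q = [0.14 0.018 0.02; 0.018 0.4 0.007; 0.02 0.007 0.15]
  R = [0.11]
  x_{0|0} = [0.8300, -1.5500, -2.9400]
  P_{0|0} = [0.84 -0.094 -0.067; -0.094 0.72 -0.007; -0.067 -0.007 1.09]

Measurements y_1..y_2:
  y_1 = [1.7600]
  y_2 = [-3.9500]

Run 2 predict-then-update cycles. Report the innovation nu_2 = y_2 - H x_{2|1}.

step 1: x^-=[1.6840, -1.9485, -3.2470]  P^-=[1.1809 -0.0223 -0.4626; -0.0223 1.4419 0.2142; -0.4626 0.2142 1.2359]  S=[1.4105]  K=[0.8446; -0.2831; -0.3763]  nu=[-0.4631]  x^+=[1.2929, -1.8174, -3.0728]  P^+=[0.1747 0.3150 -0.0144; 0.3150 1.3289 0.0639; -0.0144 0.0639 1.0362]
step 2: x^-=[2.2166, -2.2073, -3.4887]  P^-=[0.3767 0.3265 -0.2283; 0.3265 2.4876 0.3923; -0.2283 0.3923 1.1818]  S=[0.4919]  K=[0.5980; -0.6592; -0.6956]  nu=[-6.7753]  x^+=[-1.8352, 2.2591, 1.2243]  P^+=[0.2008 0.5204 -0.0237; 0.5204 2.2739 0.1668; -0.0237 0.1668 0.9438]

innov = [-6.7753]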